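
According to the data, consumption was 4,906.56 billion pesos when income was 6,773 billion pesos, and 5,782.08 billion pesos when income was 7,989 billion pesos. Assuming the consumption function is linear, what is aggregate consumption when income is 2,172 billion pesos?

MPC = (5782.08 − 4906.56)/(7989 − 6773) = 875.52/1216 = 0.72
a = 4906.56 − 0.72(6773) = 4906.56 − 4876.56 = 30
C = 30 + 0.72(2172) = 30 + 1563.84 = 1593.84

C = 1593.84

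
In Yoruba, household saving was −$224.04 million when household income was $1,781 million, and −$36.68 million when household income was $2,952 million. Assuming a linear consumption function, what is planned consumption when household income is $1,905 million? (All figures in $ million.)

MPS = ΔS/ΔY = (-36.68 − (-224.04))/(2952 − 1781) = 187.36/1171 = 0.16
MPC = 1 − MPS = 0.84
Autonomous saving = -224.04 − 0.16(1781) = -509, so a = 509
C = 509 + 0.84(1905) = 509 + 1600.2 = 2109.2

C = 2109.2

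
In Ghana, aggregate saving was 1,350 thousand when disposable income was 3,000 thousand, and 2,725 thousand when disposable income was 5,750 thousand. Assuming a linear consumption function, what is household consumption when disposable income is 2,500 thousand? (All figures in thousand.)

C = 1400

MPS = ΔS/ΔY = (2725 − 1350)/(5750 − 3000) = 1375/2750 = 0.5
MPC = 1 − MPS = 0.5
Autonomous saving = 1350 − 0.5(3000) = -150, so a = 150
C = 150 + 0.5(2500) = 150 + 1250 = 1400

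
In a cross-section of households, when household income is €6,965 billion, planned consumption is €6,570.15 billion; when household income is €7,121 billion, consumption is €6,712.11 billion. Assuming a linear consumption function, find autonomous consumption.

a = 232

MPC = ΔC/ΔY = (6712.11 − 6570.15)/(7121 − 6965) = 141.96/156 = 0.91
a = C − MPC·Y = 6570.15 − 0.91(6965) = 6570.15 − 6338.15 = 232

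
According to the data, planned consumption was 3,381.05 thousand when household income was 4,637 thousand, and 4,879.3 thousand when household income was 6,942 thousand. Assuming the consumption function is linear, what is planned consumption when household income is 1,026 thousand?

C = 1033.9

MPC = (4879.3 − 3381.05)/(6942 − 4637) = 1498.25/2305 = 0.65
a = 3381.05 − 0.65(4637) = 3381.05 − 3014.05 = 367
C = 367 + 0.65(1026) = 367 + 666.9 = 1033.9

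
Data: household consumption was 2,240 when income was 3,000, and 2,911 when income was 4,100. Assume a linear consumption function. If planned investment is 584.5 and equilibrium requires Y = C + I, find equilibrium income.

Y = 2550

MPC = (2911 − 2240)/(4100 − 3000) = 671/1100 = 0.61
a = 2240 − 0.61(3000) = 410
Equilibrium: Y = 410 + 0.61Y + 584.5
0.39Y = 994.5, so Y = 994.5/0.39 = 2550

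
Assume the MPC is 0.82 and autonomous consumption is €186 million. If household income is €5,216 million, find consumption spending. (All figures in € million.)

C = 4463.12

C = 186 + 0.82(5216) = 186 + 4277.12 = 4463.12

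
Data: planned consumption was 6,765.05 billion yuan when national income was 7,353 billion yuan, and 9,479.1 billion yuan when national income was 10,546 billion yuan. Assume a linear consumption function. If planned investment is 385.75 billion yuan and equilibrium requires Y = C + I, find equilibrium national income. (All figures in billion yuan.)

MPC = (9479.1 − 6765.05)/(10546 − 7353) = 2714.05/3193 = 0.85
a = 6765.05 − 0.85(7353) = 515
Equilibrium: Y = 515 + 0.85Y + 385.75
0.15Y = 900.75, so Y = 900.75/0.15 = 6005

Y = 6005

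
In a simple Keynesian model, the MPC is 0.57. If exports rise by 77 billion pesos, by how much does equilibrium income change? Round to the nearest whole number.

ΔY ≈ 179

The multiplier is 1/(1 − MPC) = 1/0.43.
ΔY = 77/0.43 = 179.07 ≈ 179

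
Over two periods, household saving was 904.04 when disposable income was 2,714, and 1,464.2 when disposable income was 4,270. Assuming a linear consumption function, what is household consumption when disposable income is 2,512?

C = 1680.68

MPS = ΔS/ΔY = (1464.2 − 904.04)/(4270 − 2714) = 560.16/1556 = 0.36
MPC = 1 − MPS = 0.64
Autonomous saving = 904.04 − 0.36(2714) = -73, so a = 73
C = 73 + 0.64(2512) = 73 + 1607.68 = 1680.68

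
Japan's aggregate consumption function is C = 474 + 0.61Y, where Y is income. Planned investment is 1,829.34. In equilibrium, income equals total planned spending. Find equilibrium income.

Y = 5906

Y = C + I = 474 + 0.61Y + 1829.34
Y − 0.61Y = 2303.34
0.39Y = 2303.34, so Y = 2303.34/0.39 = 5906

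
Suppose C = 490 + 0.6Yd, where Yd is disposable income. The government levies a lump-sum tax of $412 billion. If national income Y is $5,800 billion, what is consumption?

C = 3722.8

Yd = Y − T = 5800 − 412 = 5388
C = 490 + 0.6(5388) = 490 + 3232.8 = 3722.8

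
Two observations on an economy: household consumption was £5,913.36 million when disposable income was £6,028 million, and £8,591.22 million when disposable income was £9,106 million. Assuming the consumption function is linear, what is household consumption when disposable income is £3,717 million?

MPC = (8591.22 − 5913.36)/(9106 − 6028) = 2677.86/3078 = 0.87
a = 5913.36 − 0.87(6028) = 5913.36 − 5244.36 = 669
C = 669 + 0.87(3717) = 669 + 3233.79 = 3902.79

C = 3902.79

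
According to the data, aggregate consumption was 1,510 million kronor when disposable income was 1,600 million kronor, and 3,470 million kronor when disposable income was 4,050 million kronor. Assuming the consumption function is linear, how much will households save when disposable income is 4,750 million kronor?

S = 720

MPC = (3470 − 1510)/(4050 − 1600) = 1960/2450 = 0.8
a = 1510 − 0.8(1600) = 1510 − 1280 = 230
C = 230 + 0.8(4750) = 4030
S = 4750 − 4030 = 720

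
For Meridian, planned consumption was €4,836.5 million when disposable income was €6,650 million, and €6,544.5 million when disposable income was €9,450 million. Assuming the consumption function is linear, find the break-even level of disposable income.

Y = 2000

MPC = (6544.5 − 4836.5)/(9450 − 6650) = 1708/2800 = 0.61
a = 4836.5 − 0.61(6650) = 4836.5 − 4056.5 = 780
Break-even: Y = a/(1−MPC) = 780/0.39 = 2000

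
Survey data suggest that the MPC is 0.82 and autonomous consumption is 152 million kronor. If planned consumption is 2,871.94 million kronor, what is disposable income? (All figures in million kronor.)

152 + 0.82Y = 2871.94
0.82Y = 2719.94, so Y = 2719.94/0.82 = 3317

Y = 3317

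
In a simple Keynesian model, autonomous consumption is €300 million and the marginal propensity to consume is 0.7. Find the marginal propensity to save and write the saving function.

MPS = 0.3; S = -300 + 0.3Y

MPS = 1 − MPC = 1 − 0.7 = 0.3
S = Y − C = -300 + 0.3Y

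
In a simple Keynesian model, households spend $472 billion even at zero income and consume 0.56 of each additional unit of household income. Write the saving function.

S = -472 + 0.44Y

S = Y − C = Y − (472 + 0.56Y) = -472 + (1 − 0.56)Y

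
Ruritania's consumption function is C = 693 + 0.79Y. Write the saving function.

S = -693 + 0.21Y

S = Y − C = Y − (693 + 0.79Y) = -693 + (1 − 0.79)Y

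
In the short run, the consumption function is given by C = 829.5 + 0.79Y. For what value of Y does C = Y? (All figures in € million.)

Y = 3950

At break-even, C = Y: 829.5 + 0.79Y = Y
0.21Y = 829.5, so Y = 829.5/0.21 = 3950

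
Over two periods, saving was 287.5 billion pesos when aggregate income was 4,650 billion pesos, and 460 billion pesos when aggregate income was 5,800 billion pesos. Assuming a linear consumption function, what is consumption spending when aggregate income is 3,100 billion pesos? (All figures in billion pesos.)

MPS = ΔS/ΔY = (460 − 287.5)/(5800 − 4650) = 172.5/1150 = 0.15
MPC = 1 − MPS = 0.85
Autonomous saving = 287.5 − 0.15(4650) = -410, so a = 410
C = 410 + 0.85(3100) = 410 + 2635 = 3045

C = 3045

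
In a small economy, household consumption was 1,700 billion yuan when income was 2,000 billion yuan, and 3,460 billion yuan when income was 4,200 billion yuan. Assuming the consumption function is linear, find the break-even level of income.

MPC = (3460 − 1700)/(4200 − 2000) = 1760/2200 = 0.8
a = 1700 − 0.8(2000) = 1700 − 1600 = 100
Break-even: Y = a/(1−MPC) = 100/0.2 = 500

Y = 500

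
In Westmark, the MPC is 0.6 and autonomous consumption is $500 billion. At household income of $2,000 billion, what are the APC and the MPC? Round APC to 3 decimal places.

MPC = 0.6 (the slope of the consumption function)
C = 500 + 0.6(2000) = 1700, so APC = 1700/2000 = 0.850

APC = 0.850; MPC = 0.6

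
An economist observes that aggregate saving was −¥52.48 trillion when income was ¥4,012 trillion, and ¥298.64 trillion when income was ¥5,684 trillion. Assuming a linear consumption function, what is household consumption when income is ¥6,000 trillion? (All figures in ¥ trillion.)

MPS = ΔS/ΔY = (298.64 − (-52.48))/(5684 − 4012) = 351.12/1672 = 0.21
MPC = 1 − MPS = 0.79
Autonomous saving = -52.48 − 0.21(4012) = -895, so a = 895
C = 895 + 0.79(6000) = 895 + 4740 = 5635

C = 5635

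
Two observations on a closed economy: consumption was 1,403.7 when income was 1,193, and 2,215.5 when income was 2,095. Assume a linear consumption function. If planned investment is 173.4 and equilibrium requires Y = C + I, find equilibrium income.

Y = 5034

MPC = (2215.5 − 1403.7)/(2095 − 1193) = 811.8/902 = 0.9
a = 1403.7 − 0.9(1193) = 330
Equilibrium: Y = 330 + 0.9Y + 173.4
0.1Y = 503.4, so Y = 503.4/0.1 = 5034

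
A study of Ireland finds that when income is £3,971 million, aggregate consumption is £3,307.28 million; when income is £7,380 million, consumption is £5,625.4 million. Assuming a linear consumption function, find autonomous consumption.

MPC = ΔC/ΔY = (5625.4 − 3307.28)/(7380 − 3971) = 2318.12/3409 = 0.68
a = C − MPC·Y = 3307.28 − 0.68(3971) = 3307.28 − 2700.28 = 607

a = 607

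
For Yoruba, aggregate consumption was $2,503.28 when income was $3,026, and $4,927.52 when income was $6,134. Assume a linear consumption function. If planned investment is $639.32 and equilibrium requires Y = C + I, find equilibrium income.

MPC = (4927.52 − 2503.28)/(6134 − 3026) = 2424.24/3108 = 0.78
a = 2503.28 − 0.78(3026) = 143
Equilibrium: Y = 143 + 0.78Y + 639.32
0.22Y = 782.32, so Y = 782.32/0.22 = 3556

Y = 3556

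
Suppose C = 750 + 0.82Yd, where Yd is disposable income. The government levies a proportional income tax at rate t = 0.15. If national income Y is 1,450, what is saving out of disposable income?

Yd = (1 − 0.15)(1450) = 0.85(1450) = 1232.5
C = 750 + 0.82(1232.5) = 750 + 1010.65 = 1760.65
S = Yd − C = 1232.5 − 1760.65 = -528.15

S = -528.15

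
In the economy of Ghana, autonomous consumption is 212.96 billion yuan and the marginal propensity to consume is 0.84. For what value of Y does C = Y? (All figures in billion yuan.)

At break-even, C = Y: 212.96 + 0.84Y = Y
0.16Y = 212.96, so Y = 212.96/0.16 = 1331

Y = 1331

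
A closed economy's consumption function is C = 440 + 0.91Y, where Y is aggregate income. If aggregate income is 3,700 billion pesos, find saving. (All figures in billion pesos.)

C = 440 + 0.91(3700) = 440 + 3367 = 3807
S = Y − C = 3700 − 3807 = -107

S = -107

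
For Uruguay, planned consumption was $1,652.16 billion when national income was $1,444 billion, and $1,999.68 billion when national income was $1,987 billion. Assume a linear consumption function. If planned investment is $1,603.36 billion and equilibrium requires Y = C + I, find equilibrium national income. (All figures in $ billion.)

MPC = (1999.68 − 1652.16)/(1987 − 1444) = 347.52/543 = 0.64
a = 1652.16 − 0.64(1444) = 728
Equilibrium: Y = 728 + 0.64Y + 1603.36
0.36Y = 2331.36, so Y = 2331.36/0.36 = 6476

Y = 6476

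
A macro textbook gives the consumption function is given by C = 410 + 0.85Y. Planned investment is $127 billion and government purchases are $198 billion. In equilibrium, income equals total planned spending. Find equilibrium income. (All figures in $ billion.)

Y = C + I + G = 410 + 0.85Y + 127 + 198
Y − 0.85Y = 735
0.15Y = 735, so Y = 735/0.15 = 4900

Y = 4900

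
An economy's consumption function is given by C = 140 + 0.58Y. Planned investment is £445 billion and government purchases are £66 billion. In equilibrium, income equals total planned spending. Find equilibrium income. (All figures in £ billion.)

Y = 1550

Y = C + I + G = 140 + 0.58Y + 445 + 66
Y − 0.58Y = 651
0.42Y = 651, so Y = 651/0.42 = 1550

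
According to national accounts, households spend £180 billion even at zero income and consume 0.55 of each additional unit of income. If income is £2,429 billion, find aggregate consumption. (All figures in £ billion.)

C = 1515.95

C = 180 + 0.55(2429) = 180 + 1335.95 = 1515.95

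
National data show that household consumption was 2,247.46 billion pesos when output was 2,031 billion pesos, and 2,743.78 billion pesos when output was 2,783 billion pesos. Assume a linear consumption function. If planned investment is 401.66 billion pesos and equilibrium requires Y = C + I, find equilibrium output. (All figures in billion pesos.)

Y = 3849

MPC = (2743.78 − 2247.46)/(2783 − 2031) = 496.32/752 = 0.66
a = 2247.46 − 0.66(2031) = 907
Equilibrium: Y = 907 + 0.66Y + 401.66
0.34Y = 1308.66, so Y = 1308.66/0.34 = 3849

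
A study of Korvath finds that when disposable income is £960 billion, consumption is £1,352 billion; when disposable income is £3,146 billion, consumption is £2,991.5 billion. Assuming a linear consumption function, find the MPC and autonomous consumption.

MPC = ΔC/ΔY = (2991.5 − 1352)/(3146 − 960) = 1639.5/2186 = 0.75
a = C − MPC·Y = 1352 − 0.75(960) = 1352 − 720 = 632

MPC = 0.75; a = 632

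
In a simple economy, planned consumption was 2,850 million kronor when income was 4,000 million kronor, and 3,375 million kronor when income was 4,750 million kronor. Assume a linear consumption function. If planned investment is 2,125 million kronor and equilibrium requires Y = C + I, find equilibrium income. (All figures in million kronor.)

Y = 7250

MPC = (3375 − 2850)/(4750 − 4000) = 525/750 = 0.7
a = 2850 − 0.7(4000) = 50
Equilibrium: Y = 50 + 0.7Y + 2125
0.3Y = 2175, so Y = 2175/0.3 = 7250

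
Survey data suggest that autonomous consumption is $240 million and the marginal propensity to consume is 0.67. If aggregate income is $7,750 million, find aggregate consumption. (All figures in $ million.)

C = 5432.5

C = 240 + 0.67(7750) = 240 + 5192.5 = 5432.5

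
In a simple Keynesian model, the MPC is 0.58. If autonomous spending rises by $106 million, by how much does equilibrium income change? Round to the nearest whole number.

ΔY ≈ 252

The multiplier is 1/(1 − MPC) = 1/0.42.
ΔY = 106/0.42 = 252.38 ≈ 252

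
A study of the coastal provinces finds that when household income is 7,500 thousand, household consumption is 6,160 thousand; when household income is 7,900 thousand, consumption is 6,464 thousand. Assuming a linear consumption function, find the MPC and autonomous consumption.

MPC = 0.76; a = 460

MPC = ΔC/ΔY = (6464 − 6160)/(7900 − 7500) = 304/400 = 0.76
a = C − MPC·Y = 6160 − 0.76(7500) = 6160 − 5700 = 460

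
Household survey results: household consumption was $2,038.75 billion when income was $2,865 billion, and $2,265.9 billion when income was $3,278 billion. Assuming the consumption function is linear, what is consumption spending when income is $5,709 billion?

MPC = (2265.9 − 2038.75)/(3278 − 2865) = 227.15/413 = 0.55
a = 2038.75 − 0.55(2865) = 2038.75 − 1575.75 = 463
C = 463 + 0.55(5709) = 463 + 3139.95 = 3602.95

C = 3602.95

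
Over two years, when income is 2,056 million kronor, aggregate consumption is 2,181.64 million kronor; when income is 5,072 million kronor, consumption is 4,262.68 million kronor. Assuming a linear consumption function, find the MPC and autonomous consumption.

MPC = 0.69; a = 763

MPC = ΔC/ΔY = (4262.68 − 2181.64)/(5072 − 2056) = 2081.04/3016 = 0.69
a = C − MPC·Y = 2181.64 − 0.69(2056) = 2181.64 − 1418.64 = 763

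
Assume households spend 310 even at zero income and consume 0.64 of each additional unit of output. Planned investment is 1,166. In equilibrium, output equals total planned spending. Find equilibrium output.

Y = C + I = 310 + 0.64Y + 1166
Y − 0.64Y = 1476
0.36Y = 1476, so Y = 1476/0.36 = 4100

Y = 4100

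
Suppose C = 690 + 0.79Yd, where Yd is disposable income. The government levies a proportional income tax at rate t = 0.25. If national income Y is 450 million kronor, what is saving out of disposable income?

Yd = (1 − 0.25)(450) = 0.75(450) = 337.5
C = 690 + 0.79(337.5) = 690 + 266.625 = 956.625
S = Yd − C = 337.5 − 956.625 = -619.125

S = -619.125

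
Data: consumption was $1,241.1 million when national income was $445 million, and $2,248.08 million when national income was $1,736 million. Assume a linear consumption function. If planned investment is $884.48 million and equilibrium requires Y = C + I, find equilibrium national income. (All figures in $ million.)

Y = 8084

MPC = (2248.08 − 1241.1)/(1736 − 445) = 1006.98/1291 = 0.78
a = 1241.1 − 0.78(445) = 894
Equilibrium: Y = 894 + 0.78Y + 884.48
0.22Y = 1778.48, so Y = 1778.48/0.22 = 8084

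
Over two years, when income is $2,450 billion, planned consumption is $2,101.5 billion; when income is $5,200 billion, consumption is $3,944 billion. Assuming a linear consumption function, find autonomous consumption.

MPC = ΔC/ΔY = (3944 − 2101.5)/(5200 − 2450) = 1842.5/2750 = 0.67
a = C − MPC·Y = 2101.5 − 0.67(2450) = 2101.5 − 1641.5 = 460

a = 460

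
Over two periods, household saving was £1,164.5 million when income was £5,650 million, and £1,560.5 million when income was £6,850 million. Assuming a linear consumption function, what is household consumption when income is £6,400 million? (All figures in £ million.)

MPS = ΔS/ΔY = (1560.5 − 1164.5)/(6850 − 5650) = 396/1200 = 0.33
MPC = 1 − MPS = 0.67
Autonomous saving = 1164.5 − 0.33(5650) = -700, so a = 700
C = 700 + 0.67(6400) = 700 + 4288 = 4988

C = 4988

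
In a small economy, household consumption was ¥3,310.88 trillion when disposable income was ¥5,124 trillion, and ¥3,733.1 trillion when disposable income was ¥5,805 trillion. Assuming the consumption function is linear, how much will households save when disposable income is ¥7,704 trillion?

MPC = (3733.1 − 3310.88)/(5805 − 5124) = 422.22/681 = 0.62
a = 3310.88 − 0.62(5124) = 3310.88 − 3176.88 = 134
C = 134 + 0.62(7704) = 4910.48
S = 7704 − 4910.48 = 2793.52

S = 2793.52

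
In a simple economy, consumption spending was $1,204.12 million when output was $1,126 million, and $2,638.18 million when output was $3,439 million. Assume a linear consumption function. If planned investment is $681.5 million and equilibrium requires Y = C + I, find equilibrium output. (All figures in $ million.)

MPC = (2638.18 − 1204.12)/(3439 − 1126) = 1434.06/2313 = 0.62
a = 1204.12 − 0.62(1126) = 506
Equilibrium: Y = 506 + 0.62Y + 681.5
0.38Y = 1187.5, so Y = 1187.5/0.38 = 3125

Y = 3125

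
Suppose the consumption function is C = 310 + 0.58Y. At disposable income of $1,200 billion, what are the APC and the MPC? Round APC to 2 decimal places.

MPC = 0.58 (the slope of the consumption function)
C = 310 + 0.58(1200) = 1006, so APC = 1006/1200 = 0.84

APC = 0.84; MPC = 0.58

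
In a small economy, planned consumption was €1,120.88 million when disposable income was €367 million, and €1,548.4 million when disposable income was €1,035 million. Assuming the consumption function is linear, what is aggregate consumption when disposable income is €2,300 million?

C = 2358

MPC = (1548.4 − 1120.88)/(1035 − 367) = 427.52/668 = 0.64
a = 1120.88 − 0.64(367) = 1120.88 − 234.88 = 886
C = 886 + 0.64(2300) = 886 + 1472 = 2358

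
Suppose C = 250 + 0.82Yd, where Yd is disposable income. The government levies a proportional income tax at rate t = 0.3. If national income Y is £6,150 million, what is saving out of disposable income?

Yd = (1 − 0.3)(6150) = 0.7(6150) = 4305
C = 250 + 0.82(4305) = 250 + 3530.1 = 3780.1
S = Yd − C = 4305 − 3780.1 = 524.9

S = 524.9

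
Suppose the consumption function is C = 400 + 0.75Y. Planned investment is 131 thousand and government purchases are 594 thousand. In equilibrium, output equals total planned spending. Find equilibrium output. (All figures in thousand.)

Y = 4500

Y = C + I + G = 400 + 0.75Y + 131 + 594
Y − 0.75Y = 1125
0.25Y = 1125, so Y = 1125/0.25 = 4500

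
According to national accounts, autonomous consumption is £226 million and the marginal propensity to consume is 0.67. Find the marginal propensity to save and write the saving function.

MPS = 1 − MPC = 1 − 0.67 = 0.33
S = Y − C = -226 + 0.33Y

MPS = 0.33; S = -226 + 0.33Y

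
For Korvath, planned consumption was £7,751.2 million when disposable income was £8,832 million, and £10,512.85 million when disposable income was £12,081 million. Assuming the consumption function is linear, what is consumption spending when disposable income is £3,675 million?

MPC = (10512.85 − 7751.2)/(12081 − 8832) = 2761.65/3249 = 0.85
a = 7751.2 − 0.85(8832) = 7751.2 − 7507.2 = 244
C = 244 + 0.85(3675) = 244 + 3123.75 = 3367.75

C = 3367.75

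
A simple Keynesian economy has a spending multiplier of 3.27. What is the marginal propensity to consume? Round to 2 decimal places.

k = 1/(1 − MPC), so 1 − MPC = 1/k = 1/3.27 = 0.3058
MPC = 1 − 0.3058 = 0.69

MPC = 0.69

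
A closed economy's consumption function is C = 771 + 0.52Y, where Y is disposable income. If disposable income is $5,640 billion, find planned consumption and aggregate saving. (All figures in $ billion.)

C = 3703.8; S = 1936.2

C = 771 + 0.52(5640) = 771 + 2932.8 = 3703.8
S = Y − C = 5640 − 3703.8 = 1936.2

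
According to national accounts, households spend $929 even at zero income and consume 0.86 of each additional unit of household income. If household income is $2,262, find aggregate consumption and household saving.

C = 929 + 0.86(2262) = 929 + 1945.32 = 2874.32
S = Y − C = 2262 − 2874.32 = -612.32

C = 2874.32; S = -612.32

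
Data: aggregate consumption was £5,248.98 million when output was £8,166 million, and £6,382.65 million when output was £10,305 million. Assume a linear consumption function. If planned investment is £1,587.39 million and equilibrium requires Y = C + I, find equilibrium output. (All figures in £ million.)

Y = 5337

MPC = (6382.65 − 5248.98)/(10305 − 8166) = 1133.67/2139 = 0.53
a = 5248.98 − 0.53(8166) = 921
Equilibrium: Y = 921 + 0.53Y + 1587.39
0.47Y = 2508.39, so Y = 2508.39/0.47 = 5337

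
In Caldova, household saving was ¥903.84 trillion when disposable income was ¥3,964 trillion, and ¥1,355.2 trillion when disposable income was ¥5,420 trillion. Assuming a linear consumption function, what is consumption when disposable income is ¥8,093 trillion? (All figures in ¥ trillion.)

C = 5909.17

MPS = ΔS/ΔY = (1355.2 − 903.84)/(5420 − 3964) = 451.36/1456 = 0.31
MPC = 1 − MPS = 0.69
Autonomous saving = 903.84 − 0.31(3964) = -325, so a = 325
C = 325 + 0.69(8093) = 325 + 5584.17 = 5909.17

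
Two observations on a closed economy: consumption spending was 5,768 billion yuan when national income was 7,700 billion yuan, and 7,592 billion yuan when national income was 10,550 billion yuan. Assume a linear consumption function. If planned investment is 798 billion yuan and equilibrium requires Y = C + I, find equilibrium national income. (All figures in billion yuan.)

Y = 4550

MPC = (7592 − 5768)/(10550 − 7700) = 1824/2850 = 0.64
a = 5768 − 0.64(7700) = 840
Equilibrium: Y = 840 + 0.64Y + 798
0.36Y = 1638, so Y = 1638/0.36 = 4550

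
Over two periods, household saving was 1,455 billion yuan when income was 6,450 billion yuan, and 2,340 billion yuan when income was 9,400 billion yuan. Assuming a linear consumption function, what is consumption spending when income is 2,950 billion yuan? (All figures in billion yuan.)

MPS = ΔS/ΔY = (2340 − 1455)/(9400 − 6450) = 885/2950 = 0.3
MPC = 1 − MPS = 0.7
Autonomous saving = 1455 − 0.3(6450) = -480, so a = 480
C = 480 + 0.7(2950) = 480 + 2065 = 2545

C = 2545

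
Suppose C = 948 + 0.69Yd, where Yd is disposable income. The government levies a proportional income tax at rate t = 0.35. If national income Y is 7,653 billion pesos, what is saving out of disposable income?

Yd = (1 − 0.35)(7653) = 0.65(7653) = 4974.45
C = 948 + 0.69(4974.45) = 948 + 3432.3705 = 4380.3705
S = Yd − C = 4974.45 − 4380.3705 = 594.0795

S = 594.0795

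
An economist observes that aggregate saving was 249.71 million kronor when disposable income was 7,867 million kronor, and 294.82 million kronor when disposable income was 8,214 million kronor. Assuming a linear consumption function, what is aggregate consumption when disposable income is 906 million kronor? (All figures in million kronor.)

MPS = ΔS/ΔY = (294.82 − 249.71)/(8214 − 7867) = 45.11/347 = 0.13
MPC = 1 − MPS = 0.87
Autonomous saving = 249.71 − 0.13(7867) = -773, so a = 773
C = 773 + 0.87(906) = 773 + 788.22 = 1561.22

C = 1561.22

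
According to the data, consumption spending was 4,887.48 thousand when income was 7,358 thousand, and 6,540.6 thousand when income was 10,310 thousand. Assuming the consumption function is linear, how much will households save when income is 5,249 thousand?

S = 1542.56

MPC = (6540.6 − 4887.48)/(10310 − 7358) = 1653.12/2952 = 0.56
a = 4887.48 − 0.56(7358) = 4887.48 − 4120.48 = 767
C = 767 + 0.56(5249) = 3706.44
S = 5249 − 3706.44 = 1542.56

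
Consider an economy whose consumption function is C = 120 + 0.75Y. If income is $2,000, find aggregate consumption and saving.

C = 1620; S = 380

C = 120 + 0.75(2000) = 120 + 1500 = 1620
S = Y − C = 2000 − 1620 = 380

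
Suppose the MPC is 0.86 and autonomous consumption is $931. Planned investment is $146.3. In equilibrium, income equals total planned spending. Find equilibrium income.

Y = C + I = 931 + 0.86Y + 146.3
Y − 0.86Y = 1077.3
0.14Y = 1077.3, so Y = 1077.3/0.14 = 7695

Y = 7695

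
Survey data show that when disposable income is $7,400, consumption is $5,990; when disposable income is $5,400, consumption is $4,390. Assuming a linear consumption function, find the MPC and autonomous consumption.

MPC = 0.8; a = 70

MPC = ΔC/ΔY = (5990 − 4390)/(7400 − 5400) = 1600/2000 = 0.8
a = C − MPC·Y = 4390 − 0.8(5400) = 4390 − 4320 = 70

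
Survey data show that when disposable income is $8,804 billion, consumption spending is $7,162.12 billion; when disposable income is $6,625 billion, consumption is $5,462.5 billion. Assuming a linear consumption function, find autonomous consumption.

a = 295

MPC = ΔC/ΔY = (7162.12 − 5462.5)/(8804 − 6625) = 1699.62/2179 = 0.78
a = C − MPC·Y = 5462.5 − 0.78(6625) = 5462.5 − 5167.5 = 295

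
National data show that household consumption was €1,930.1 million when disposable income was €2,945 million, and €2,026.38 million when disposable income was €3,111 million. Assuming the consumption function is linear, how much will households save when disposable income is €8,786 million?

S = 3468.12

MPC = (2026.38 − 1930.1)/(3111 − 2945) = 96.28/166 = 0.58
a = 1930.1 − 0.58(2945) = 1930.1 − 1708.1 = 222
C = 222 + 0.58(8786) = 5317.88
S = 8786 − 5317.88 = 3468.12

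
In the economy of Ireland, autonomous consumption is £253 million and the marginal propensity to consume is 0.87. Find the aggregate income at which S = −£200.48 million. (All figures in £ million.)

Y = 404

S = Y − C = -253 + 0.13Y
-253 + 0.13Y = -200.48, so 0.13Y = 52.52 and Y = 404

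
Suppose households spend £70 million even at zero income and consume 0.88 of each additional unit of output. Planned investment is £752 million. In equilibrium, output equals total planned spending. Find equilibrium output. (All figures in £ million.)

Y = 6850

Y = C + I = 70 + 0.88Y + 752
Y − 0.88Y = 822
0.12Y = 822, so Y = 822/0.12 = 6850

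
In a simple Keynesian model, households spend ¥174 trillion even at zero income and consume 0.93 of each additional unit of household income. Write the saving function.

S = -174 + 0.07Y

S = Y − C = Y − (174 + 0.93Y) = -174 + (1 − 0.93)Y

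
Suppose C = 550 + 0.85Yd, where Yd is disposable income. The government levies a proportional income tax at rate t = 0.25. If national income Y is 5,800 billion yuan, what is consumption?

Yd = (1 − 0.25)(5800) = 0.75(5800) = 4350
C = 550 + 0.85(4350) = 550 + 3697.5 = 4247.5

C = 4247.5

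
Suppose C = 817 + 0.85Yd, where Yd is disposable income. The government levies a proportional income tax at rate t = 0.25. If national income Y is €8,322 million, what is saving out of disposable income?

Yd = (1 − 0.25)(8322) = 0.75(8322) = 6241.5
C = 817 + 0.85(6241.5) = 817 + 5305.275 = 6122.275
S = Yd − C = 6241.5 − 6122.275 = 119.225

S = 119.225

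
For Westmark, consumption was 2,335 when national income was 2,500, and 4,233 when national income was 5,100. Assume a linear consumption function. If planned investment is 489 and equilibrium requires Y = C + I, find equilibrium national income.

Y = 3700

MPC = (4233 − 2335)/(5100 − 2500) = 1898/2600 = 0.73
a = 2335 − 0.73(2500) = 510
Equilibrium: Y = 510 + 0.73Y + 489
0.27Y = 999, so Y = 999/0.27 = 3700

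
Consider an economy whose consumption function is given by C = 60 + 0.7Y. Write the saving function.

S = Y − C = Y − (60 + 0.7Y) = -60 + (1 − 0.7)Y

S = -60 + 0.3Y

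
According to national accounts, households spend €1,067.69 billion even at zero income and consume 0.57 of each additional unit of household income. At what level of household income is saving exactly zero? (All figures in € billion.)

Y = 2483

At break-even, C = Y: 1067.69 + 0.57Y = Y
0.43Y = 1067.69, so Y = 1067.69/0.43 = 2483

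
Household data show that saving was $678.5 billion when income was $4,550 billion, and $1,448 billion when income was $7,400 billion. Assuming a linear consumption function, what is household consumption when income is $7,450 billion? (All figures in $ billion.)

MPS = ΔS/ΔY = (1448 − 678.5)/(7400 − 4550) = 769.5/2850 = 0.27
MPC = 1 − MPS = 0.73
Autonomous saving = 678.5 − 0.27(4550) = -550, so a = 550
C = 550 + 0.73(7450) = 550 + 5438.5 = 5988.5

C = 5988.5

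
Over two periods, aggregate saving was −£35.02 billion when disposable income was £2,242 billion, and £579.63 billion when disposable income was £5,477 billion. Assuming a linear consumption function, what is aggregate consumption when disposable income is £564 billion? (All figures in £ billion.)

C = 917.84

MPS = ΔS/ΔY = (579.63 − (-35.02))/(5477 − 2242) = 614.65/3235 = 0.19
MPC = 1 − MPS = 0.81
Autonomous saving = -35.02 − 0.19(2242) = -461, so a = 461
C = 461 + 0.81(564) = 461 + 456.84 = 917.84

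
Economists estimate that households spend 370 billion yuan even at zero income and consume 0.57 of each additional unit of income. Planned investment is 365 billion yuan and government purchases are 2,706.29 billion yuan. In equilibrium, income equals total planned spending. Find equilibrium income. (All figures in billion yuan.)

Y = C + I + G = 370 + 0.57Y + 365 + 2706.29
Y − 0.57Y = 3441.29
0.43Y = 3441.29, so Y = 3441.29/0.43 = 8003

Y = 8003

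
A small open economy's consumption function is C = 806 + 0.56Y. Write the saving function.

S = -806 + 0.44Y

S = Y − C = Y − (806 + 0.56Y) = -806 + (1 − 0.56)Y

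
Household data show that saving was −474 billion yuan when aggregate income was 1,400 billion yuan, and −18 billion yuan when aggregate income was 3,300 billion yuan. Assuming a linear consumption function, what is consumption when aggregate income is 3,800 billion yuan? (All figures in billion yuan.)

C = 3698

MPS = ΔS/ΔY = (-18 − (-474))/(3300 − 1400) = 456/1900 = 0.24
MPC = 1 − MPS = 0.76
Autonomous saving = -474 − 0.24(1400) = -810, so a = 810
C = 810 + 0.76(3800) = 810 + 2888 = 3698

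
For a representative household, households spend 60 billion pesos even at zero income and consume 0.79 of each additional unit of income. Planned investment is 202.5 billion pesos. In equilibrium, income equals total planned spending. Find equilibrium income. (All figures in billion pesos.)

Y = 1250

Y = C + I = 60 + 0.79Y + 202.5
Y − 0.79Y = 262.5
0.21Y = 262.5, so Y = 262.5/0.21 = 1250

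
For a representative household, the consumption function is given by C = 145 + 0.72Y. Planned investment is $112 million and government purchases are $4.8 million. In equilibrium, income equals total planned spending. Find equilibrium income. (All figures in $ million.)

Y = 935

Y = C + I + G = 145 + 0.72Y + 112 + 4.8
Y − 0.72Y = 261.8
0.28Y = 261.8, so Y = 261.8/0.28 = 935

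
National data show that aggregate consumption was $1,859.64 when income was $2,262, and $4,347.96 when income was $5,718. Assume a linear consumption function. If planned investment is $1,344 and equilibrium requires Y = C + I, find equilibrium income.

Y = 5625

MPC = (4347.96 − 1859.64)/(5718 − 2262) = 2488.32/3456 = 0.72
a = 1859.64 − 0.72(2262) = 231
Equilibrium: Y = 231 + 0.72Y + 1344
0.28Y = 1575, so Y = 1575/0.28 = 5625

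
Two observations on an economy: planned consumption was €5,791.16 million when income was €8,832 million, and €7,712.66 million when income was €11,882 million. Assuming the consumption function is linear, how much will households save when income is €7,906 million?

MPC = (7712.66 − 5791.16)/(11882 − 8832) = 1921.5/3050 = 0.63
a = 5791.16 − 0.63(8832) = 5791.16 − 5564.16 = 227
C = 227 + 0.63(7906) = 5207.78
S = 7906 − 5207.78 = 2698.22

S = 2698.22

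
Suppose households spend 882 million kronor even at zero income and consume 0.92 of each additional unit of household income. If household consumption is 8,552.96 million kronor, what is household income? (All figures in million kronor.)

882 + 0.92Y = 8552.96
0.92Y = 7670.96, so Y = 7670.96/0.92 = 8338

Y = 8338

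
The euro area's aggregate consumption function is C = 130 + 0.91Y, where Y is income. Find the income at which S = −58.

S = Y − C = -130 + 0.09Y
-130 + 0.09Y = -58, so 0.09Y = 72 and Y = 800

Y = 800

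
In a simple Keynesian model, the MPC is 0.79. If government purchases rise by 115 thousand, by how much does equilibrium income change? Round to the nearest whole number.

ΔY ≈ 548

The multiplier is 1/(1 − MPC) = 1/0.21.
ΔY = 115/0.21 = 547.62 ≈ 548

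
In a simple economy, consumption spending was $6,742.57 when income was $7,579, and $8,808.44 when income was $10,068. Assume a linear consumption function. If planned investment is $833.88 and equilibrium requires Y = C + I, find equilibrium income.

Y = 7564

MPC = (8808.44 − 6742.57)/(10068 − 7579) = 2065.87/2489 = 0.83
a = 6742.57 − 0.83(7579) = 452
Equilibrium: Y = 452 + 0.83Y + 833.88
0.17Y = 1285.88, so Y = 1285.88/0.17 = 7564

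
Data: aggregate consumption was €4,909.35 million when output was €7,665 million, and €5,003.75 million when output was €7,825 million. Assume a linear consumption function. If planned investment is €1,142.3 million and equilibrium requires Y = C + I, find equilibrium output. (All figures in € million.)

Y = 3730

MPC = (5003.75 − 4909.35)/(7825 − 7665) = 94.4/160 = 0.59
a = 4909.35 − 0.59(7665) = 387
Equilibrium: Y = 387 + 0.59Y + 1142.3
0.41Y = 1529.3, so Y = 1529.3/0.41 = 3730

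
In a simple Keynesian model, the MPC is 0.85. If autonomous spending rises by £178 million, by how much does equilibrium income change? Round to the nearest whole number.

ΔY ≈ 1187

The multiplier is 1/(1 − MPC) = 1/0.15.
ΔY = 178/0.15 = 1186.67 ≈ 1187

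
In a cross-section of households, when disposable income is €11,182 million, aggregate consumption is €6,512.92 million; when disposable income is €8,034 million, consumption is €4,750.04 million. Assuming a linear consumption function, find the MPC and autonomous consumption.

MPC = ΔC/ΔY = (6512.92 − 4750.04)/(11182 − 8034) = 1762.88/3148 = 0.56
a = C − MPC·Y = 4750.04 − 0.56(8034) = 4750.04 − 4499.04 = 251

MPC = 0.56; a = 251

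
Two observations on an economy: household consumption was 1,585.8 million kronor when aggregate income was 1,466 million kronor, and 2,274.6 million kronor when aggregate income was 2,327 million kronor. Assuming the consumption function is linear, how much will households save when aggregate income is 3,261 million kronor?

MPC = (2274.6 − 1585.8)/(2327 − 1466) = 688.8/861 = 0.8
a = 1585.8 − 0.8(1466) = 1585.8 − 1172.8 = 413
C = 413 + 0.8(3261) = 3021.8
S = 3261 − 3021.8 = 239.2

S = 239.2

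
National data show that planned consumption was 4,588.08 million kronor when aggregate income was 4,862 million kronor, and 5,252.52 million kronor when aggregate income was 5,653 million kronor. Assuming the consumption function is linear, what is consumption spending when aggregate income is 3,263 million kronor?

C = 3244.92

MPC = (5252.52 − 4588.08)/(5653 − 4862) = 664.44/791 = 0.84
a = 4588.08 − 0.84(4862) = 4588.08 − 4084.08 = 504
C = 504 + 0.84(3263) = 504 + 2740.92 = 3244.92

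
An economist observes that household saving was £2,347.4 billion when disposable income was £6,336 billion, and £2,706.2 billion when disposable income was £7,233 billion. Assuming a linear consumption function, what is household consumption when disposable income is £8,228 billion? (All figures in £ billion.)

MPS = ΔS/ΔY = (2706.2 − 2347.4)/(7233 − 6336) = 358.8/897 = 0.4
MPC = 1 − MPS = 0.6
Autonomous saving = 2347.4 − 0.4(6336) = -187, so a = 187
C = 187 + 0.6(8228) = 187 + 4936.8 = 5123.8

C = 5123.8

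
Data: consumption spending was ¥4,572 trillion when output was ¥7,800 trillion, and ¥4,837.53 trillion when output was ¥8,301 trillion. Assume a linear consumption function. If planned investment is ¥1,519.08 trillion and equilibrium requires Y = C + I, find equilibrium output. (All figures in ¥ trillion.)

Y = 4164

MPC = (4837.53 − 4572)/(8301 − 7800) = 265.53/501 = 0.53
a = 4572 − 0.53(7800) = 438
Equilibrium: Y = 438 + 0.53Y + 1519.08
0.47Y = 1957.08, so Y = 1957.08/0.47 = 4164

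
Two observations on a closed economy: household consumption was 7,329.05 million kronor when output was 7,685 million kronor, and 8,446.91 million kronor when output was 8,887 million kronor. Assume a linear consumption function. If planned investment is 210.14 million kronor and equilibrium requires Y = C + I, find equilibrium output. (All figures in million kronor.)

Y = 5602

MPC = (8446.91 − 7329.05)/(8887 − 7685) = 1117.86/1202 = 0.93
a = 7329.05 − 0.93(7685) = 182
Equilibrium: Y = 182 + 0.93Y + 210.14
0.07Y = 392.14, so Y = 392.14/0.07 = 5602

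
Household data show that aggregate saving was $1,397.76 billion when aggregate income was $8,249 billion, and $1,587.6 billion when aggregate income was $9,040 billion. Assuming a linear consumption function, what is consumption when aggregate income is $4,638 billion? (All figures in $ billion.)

C = 4106.88

MPS = ΔS/ΔY = (1587.6 − 1397.76)/(9040 − 8249) = 189.84/791 = 0.24
MPC = 1 − MPS = 0.76
Autonomous saving = 1397.76 − 0.24(8249) = -582, so a = 582
C = 582 + 0.76(4638) = 582 + 3524.88 = 4106.88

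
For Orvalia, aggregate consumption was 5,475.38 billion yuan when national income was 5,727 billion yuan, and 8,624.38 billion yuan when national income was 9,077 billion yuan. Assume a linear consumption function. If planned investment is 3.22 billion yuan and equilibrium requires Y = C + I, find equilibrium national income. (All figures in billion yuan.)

MPC = (8624.38 − 5475.38)/(9077 − 5727) = 3149/3350 = 0.94
a = 5475.38 − 0.94(5727) = 92
Equilibrium: Y = 92 + 0.94Y + 3.22
0.06Y = 95.22, so Y = 95.22/0.06 = 1587

Y = 1587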